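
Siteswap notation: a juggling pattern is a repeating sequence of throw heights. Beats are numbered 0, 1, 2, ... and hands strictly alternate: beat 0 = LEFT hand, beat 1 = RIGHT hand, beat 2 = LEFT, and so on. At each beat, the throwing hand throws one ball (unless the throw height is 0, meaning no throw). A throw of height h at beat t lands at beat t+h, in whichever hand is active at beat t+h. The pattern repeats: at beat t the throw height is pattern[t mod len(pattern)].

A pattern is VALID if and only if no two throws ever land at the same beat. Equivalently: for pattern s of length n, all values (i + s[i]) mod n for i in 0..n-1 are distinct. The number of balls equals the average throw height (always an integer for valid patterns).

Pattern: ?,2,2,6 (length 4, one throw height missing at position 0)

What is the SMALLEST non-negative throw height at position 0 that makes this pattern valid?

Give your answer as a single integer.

Answer: 2

Derivation:
i=0: s[i]=? (unknown)
i=1: (1 + 2) mod 4 = 3
i=2: (2 + 2) mod 4 = 0
i=3: (3 + 6) mod 4 = 1
Known residues: [0, 1, 3]; need a permutation of 0..3, so missing residue r = 2
Need (0 + s) mod 4 = 2; smallest s = (2 - 0) mod 4 = 2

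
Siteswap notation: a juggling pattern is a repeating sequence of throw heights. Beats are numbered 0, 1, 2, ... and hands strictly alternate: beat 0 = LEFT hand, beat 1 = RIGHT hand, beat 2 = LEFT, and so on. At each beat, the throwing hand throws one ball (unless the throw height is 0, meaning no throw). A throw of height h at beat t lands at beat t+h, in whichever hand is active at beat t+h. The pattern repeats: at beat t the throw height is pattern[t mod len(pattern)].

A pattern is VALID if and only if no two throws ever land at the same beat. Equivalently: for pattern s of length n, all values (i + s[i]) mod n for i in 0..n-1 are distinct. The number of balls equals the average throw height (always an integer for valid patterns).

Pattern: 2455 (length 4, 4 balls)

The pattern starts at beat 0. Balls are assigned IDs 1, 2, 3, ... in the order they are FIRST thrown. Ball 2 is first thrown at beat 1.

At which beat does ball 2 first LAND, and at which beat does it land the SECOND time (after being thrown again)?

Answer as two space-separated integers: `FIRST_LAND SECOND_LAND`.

Answer: 5 9

Derivation:
Beat 0 (L): throw ball1 h=2 -> lands@2:L; in-air after throw: [b1@2:L]
Beat 1 (R): throw ball2 h=4 -> lands@5:R; in-air after throw: [b1@2:L b2@5:R]
Beat 2 (L): throw ball1 h=5 -> lands@7:R; in-air after throw: [b2@5:R b1@7:R]
Beat 3 (R): throw ball3 h=5 -> lands@8:L; in-air after throw: [b2@5:R b1@7:R b3@8:L]
Beat 4 (L): throw ball4 h=2 -> lands@6:L; in-air after throw: [b2@5:R b4@6:L b1@7:R b3@8:L]
Beat 5 (R): throw ball2 h=4 -> lands@9:R; in-air after throw: [b4@6:L b1@7:R b3@8:L b2@9:R]
Beat 6 (L): throw ball4 h=5 -> lands@11:R; in-air after throw: [b1@7:R b3@8:L b2@9:R b4@11:R]
Beat 7 (R): throw ball1 h=5 -> lands@12:L; in-air after throw: [b3@8:L b2@9:R b4@11:R b1@12:L]
Beat 8 (L): throw ball3 h=2 -> lands@10:L; in-air after throw: [b2@9:R b3@10:L b4@11:R b1@12:L]
Beat 9 (R): throw ball2 h=4 -> lands@13:R; in-air after throw: [b3@10:L b4@11:R b1@12:L b2@13:R]
Ball 2: thrown@1 h=4 -> first land @5; rethrown@5 h=4 -> second land @9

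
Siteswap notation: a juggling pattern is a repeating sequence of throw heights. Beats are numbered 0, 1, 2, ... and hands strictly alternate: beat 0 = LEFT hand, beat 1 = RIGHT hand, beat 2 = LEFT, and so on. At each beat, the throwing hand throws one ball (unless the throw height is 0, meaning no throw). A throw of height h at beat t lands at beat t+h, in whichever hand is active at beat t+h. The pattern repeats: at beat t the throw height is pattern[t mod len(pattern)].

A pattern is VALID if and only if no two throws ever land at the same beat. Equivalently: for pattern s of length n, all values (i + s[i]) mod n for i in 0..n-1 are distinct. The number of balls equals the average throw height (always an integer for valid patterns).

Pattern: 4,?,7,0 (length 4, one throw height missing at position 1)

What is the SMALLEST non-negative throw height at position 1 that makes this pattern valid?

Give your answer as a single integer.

Answer: 1

Derivation:
i=0: (0 + 4) mod 4 = 0
i=1: s[i]=? (unknown)
i=2: (2 + 7) mod 4 = 1
i=3: (3 + 0) mod 4 = 3
Known residues: [0, 1, 3]; need a permutation of 0..3, so missing residue r = 2
Need (1 + s) mod 4 = 2; smallest s = (2 - 1) mod 4 = 1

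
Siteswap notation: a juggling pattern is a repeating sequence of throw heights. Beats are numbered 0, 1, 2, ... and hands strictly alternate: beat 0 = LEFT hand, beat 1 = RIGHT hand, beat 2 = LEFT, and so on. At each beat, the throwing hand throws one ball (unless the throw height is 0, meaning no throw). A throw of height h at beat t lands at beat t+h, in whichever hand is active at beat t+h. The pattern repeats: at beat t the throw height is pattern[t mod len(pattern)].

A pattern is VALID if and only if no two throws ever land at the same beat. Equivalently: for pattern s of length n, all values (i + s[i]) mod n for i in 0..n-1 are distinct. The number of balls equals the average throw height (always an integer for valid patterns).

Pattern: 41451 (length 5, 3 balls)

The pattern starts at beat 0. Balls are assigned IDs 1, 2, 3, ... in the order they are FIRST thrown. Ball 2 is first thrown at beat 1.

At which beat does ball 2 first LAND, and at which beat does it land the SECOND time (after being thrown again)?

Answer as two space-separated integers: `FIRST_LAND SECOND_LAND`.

Answer: 2 6

Derivation:
Beat 0 (L): throw ball1 h=4 -> lands@4:L; in-air after throw: [b1@4:L]
Beat 1 (R): throw ball2 h=1 -> lands@2:L; in-air after throw: [b2@2:L b1@4:L]
Beat 2 (L): throw ball2 h=4 -> lands@6:L; in-air after throw: [b1@4:L b2@6:L]
Beat 3 (R): throw ball3 h=5 -> lands@8:L; in-air after throw: [b1@4:L b2@6:L b3@8:L]
Beat 4 (L): throw ball1 h=1 -> lands@5:R; in-air after throw: [b1@5:R b2@6:L b3@8:L]
Beat 5 (R): throw ball1 h=4 -> lands@9:R; in-air after throw: [b2@6:L b3@8:L b1@9:R]
Beat 6 (L): throw ball2 h=1 -> lands@7:R; in-air after throw: [b2@7:R b3@8:L b1@9:R]
Ball 2: thrown@1 h=1 -> first land @2; rethrown@2 h=4 -> second land @6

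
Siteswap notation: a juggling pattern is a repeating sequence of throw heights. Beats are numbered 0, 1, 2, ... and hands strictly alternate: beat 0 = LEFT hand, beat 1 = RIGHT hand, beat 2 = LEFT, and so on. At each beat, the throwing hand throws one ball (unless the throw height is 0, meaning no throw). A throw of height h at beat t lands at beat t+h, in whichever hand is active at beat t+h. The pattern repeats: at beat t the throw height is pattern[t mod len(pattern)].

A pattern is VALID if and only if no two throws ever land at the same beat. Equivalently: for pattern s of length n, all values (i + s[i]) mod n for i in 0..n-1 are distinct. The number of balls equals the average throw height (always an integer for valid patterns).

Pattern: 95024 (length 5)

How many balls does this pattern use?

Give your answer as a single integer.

Answer: 4

Derivation:
Pattern = [9, 5, 0, 2, 4], length n = 5
  position 0: throw height = 9, running sum = 9
  position 1: throw height = 5, running sum = 14
  position 2: throw height = 0, running sum = 14
  position 3: throw height = 2, running sum = 16
  position 4: throw height = 4, running sum = 20
Total sum = 20; balls = sum / n = 20 / 5 = 4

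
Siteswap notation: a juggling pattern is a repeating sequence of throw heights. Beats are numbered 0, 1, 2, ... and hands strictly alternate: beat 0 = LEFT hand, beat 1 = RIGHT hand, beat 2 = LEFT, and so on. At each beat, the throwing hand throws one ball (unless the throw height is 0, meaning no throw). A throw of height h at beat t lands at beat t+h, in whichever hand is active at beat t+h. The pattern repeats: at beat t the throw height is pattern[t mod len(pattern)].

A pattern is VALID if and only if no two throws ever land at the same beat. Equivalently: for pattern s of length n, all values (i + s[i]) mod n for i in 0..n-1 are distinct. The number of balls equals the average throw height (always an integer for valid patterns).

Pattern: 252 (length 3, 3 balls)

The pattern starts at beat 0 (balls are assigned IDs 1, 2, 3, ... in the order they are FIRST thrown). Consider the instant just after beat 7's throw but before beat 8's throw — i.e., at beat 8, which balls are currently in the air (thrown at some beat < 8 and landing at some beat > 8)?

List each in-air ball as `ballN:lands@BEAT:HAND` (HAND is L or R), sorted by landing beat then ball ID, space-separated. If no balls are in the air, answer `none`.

Beat 0 (L): throw ball1 h=2 -> lands@2:L; in-air after throw: [b1@2:L]
Beat 1 (R): throw ball2 h=5 -> lands@6:L; in-air after throw: [b1@2:L b2@6:L]
Beat 2 (L): throw ball1 h=2 -> lands@4:L; in-air after throw: [b1@4:L b2@6:L]
Beat 3 (R): throw ball3 h=2 -> lands@5:R; in-air after throw: [b1@4:L b3@5:R b2@6:L]
Beat 4 (L): throw ball1 h=5 -> lands@9:R; in-air after throw: [b3@5:R b2@6:L b1@9:R]
Beat 5 (R): throw ball3 h=2 -> lands@7:R; in-air after throw: [b2@6:L b3@7:R b1@9:R]
Beat 6 (L): throw ball2 h=2 -> lands@8:L; in-air after throw: [b3@7:R b2@8:L b1@9:R]
Beat 7 (R): throw ball3 h=5 -> lands@12:L; in-air after throw: [b2@8:L b1@9:R b3@12:L]
Beat 8 (L): throw ball2 h=2 -> lands@10:L; in-air after throw: [b1@9:R b2@10:L b3@12:L]

Answer: ball1:lands@9:R ball3:lands@12:L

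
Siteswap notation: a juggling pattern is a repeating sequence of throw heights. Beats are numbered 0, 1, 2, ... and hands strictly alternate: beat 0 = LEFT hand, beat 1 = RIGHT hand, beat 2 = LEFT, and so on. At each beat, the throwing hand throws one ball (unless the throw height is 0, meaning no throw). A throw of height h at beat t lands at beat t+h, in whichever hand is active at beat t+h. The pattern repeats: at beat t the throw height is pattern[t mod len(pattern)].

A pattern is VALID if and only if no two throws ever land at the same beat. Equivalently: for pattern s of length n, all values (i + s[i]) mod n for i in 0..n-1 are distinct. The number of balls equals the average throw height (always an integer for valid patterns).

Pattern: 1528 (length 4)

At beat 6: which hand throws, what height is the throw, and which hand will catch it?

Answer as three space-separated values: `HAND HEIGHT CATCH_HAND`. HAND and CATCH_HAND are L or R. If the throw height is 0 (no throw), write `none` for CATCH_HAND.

Answer: L 2 L

Derivation:
Beat 6: 6 mod 2 = 0, so hand = L
Throw height = pattern[6 mod 4] = pattern[2] = 2
Lands at beat 6+2=8, 8 mod 2 = 0, so catch hand = L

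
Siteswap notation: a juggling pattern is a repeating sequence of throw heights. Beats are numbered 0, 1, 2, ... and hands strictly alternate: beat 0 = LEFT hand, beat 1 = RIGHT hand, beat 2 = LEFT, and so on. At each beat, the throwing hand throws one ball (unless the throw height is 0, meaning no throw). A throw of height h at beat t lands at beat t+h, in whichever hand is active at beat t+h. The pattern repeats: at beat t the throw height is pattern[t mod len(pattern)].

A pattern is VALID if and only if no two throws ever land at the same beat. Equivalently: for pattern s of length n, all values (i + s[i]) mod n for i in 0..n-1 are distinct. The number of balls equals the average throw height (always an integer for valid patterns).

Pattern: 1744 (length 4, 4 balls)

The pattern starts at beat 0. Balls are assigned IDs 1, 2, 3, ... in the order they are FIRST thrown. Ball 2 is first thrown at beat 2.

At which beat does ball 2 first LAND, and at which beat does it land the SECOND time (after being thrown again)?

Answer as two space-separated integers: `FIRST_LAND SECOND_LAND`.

Beat 0 (L): throw ball1 h=1 -> lands@1:R; in-air after throw: [b1@1:R]
Beat 1 (R): throw ball1 h=7 -> lands@8:L; in-air after throw: [b1@8:L]
Beat 2 (L): throw ball2 h=4 -> lands@6:L; in-air after throw: [b2@6:L b1@8:L]
Beat 3 (R): throw ball3 h=4 -> lands@7:R; in-air after throw: [b2@6:L b3@7:R b1@8:L]
Beat 4 (L): throw ball4 h=1 -> lands@5:R; in-air after throw: [b4@5:R b2@6:L b3@7:R b1@8:L]
Beat 5 (R): throw ball4 h=7 -> lands@12:L; in-air after throw: [b2@6:L b3@7:R b1@8:L b4@12:L]
Beat 6 (L): throw ball2 h=4 -> lands@10:L; in-air after throw: [b3@7:R b1@8:L b2@10:L b4@12:L]
Beat 7 (R): throw ball3 h=4 -> lands@11:R; in-air after throw: [b1@8:L b2@10:L b3@11:R b4@12:L]
Beat 8 (L): throw ball1 h=1 -> lands@9:R; in-air after throw: [b1@9:R b2@10:L b3@11:R b4@12:L]
Beat 9 (R): throw ball1 h=7 -> lands@16:L; in-air after throw: [b2@10:L b3@11:R b4@12:L b1@16:L]
Beat 10 (L): throw ball2 h=4 -> lands@14:L; in-air after throw: [b3@11:R b4@12:L b2@14:L b1@16:L]
Ball 2: thrown@2 h=4 -> first land @6; rethrown@6 h=4 -> second land @10

Answer: 6 10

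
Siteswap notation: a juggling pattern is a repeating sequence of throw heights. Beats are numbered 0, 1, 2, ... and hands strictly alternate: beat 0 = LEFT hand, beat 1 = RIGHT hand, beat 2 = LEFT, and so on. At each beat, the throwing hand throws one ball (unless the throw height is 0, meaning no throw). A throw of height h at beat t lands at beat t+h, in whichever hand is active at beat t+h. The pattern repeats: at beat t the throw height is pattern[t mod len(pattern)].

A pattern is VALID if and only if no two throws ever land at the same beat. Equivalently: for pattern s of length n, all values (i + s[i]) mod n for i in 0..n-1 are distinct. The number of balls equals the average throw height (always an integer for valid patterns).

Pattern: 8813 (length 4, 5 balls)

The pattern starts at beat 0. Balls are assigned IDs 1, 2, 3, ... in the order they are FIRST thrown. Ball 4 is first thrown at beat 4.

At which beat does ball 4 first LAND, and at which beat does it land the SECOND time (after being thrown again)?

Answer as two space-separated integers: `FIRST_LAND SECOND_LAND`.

Beat 0 (L): throw ball1 h=8 -> lands@8:L; in-air after throw: [b1@8:L]
Beat 1 (R): throw ball2 h=8 -> lands@9:R; in-air after throw: [b1@8:L b2@9:R]
Beat 2 (L): throw ball3 h=1 -> lands@3:R; in-air after throw: [b3@3:R b1@8:L b2@9:R]
Beat 3 (R): throw ball3 h=3 -> lands@6:L; in-air after throw: [b3@6:L b1@8:L b2@9:R]
Beat 4 (L): throw ball4 h=8 -> lands@12:L; in-air after throw: [b3@6:L b1@8:L b2@9:R b4@12:L]
Beat 5 (R): throw ball5 h=8 -> lands@13:R; in-air after throw: [b3@6:L b1@8:L b2@9:R b4@12:L b5@13:R]
Beat 6 (L): throw ball3 h=1 -> lands@7:R; in-air after throw: [b3@7:R b1@8:L b2@9:R b4@12:L b5@13:R]
Beat 7 (R): throw ball3 h=3 -> lands@10:L; in-air after throw: [b1@8:L b2@9:R b3@10:L b4@12:L b5@13:R]
Beat 8 (L): throw ball1 h=8 -> lands@16:L; in-air after throw: [b2@9:R b3@10:L b4@12:L b5@13:R b1@16:L]
Beat 9 (R): throw ball2 h=8 -> lands@17:R; in-air after throw: [b3@10:L b4@12:L b5@13:R b1@16:L b2@17:R]
Beat 10 (L): throw ball3 h=1 -> lands@11:R; in-air after throw: [b3@11:R b4@12:L b5@13:R b1@16:L b2@17:R]
Beat 11 (R): throw ball3 h=3 -> lands@14:L; in-air after throw: [b4@12:L b5@13:R b3@14:L b1@16:L b2@17:R]
Beat 12 (L): throw ball4 h=8 -> lands@20:L; in-air after throw: [b5@13:R b3@14:L b1@16:L b2@17:R b4@20:L]
Beat 13 (R): throw ball5 h=8 -> lands@21:R; in-air after throw: [b3@14:L b1@16:L b2@17:R b4@20:L b5@21:R]
Beat 14 (L): throw ball3 h=1 -> lands@15:R; in-air after throw: [b3@15:R b1@16:L b2@17:R b4@20:L b5@21:R]
Beat 15 (R): throw ball3 h=3 -> lands@18:L; in-air after throw: [b1@16:L b2@17:R b3@18:L b4@20:L b5@21:R]
Beat 16 (L): throw ball1 h=8 -> lands@24:L; in-air after throw: [b2@17:R b3@18:L b4@20:L b5@21:R b1@24:L]
Beat 17 (R): throw ball2 h=8 -> lands@25:R; in-air after throw: [b3@18:L b4@20:L b5@21:R b1@24:L b2@25:R]
Beat 18 (L): throw ball3 h=1 -> lands@19:R; in-air after throw: [b3@19:R b4@20:L b5@21:R b1@24:L b2@25:R]
Beat 19 (R): throw ball3 h=3 -> lands@22:L; in-air after throw: [b4@20:L b5@21:R b3@22:L b1@24:L b2@25:R]
Beat 20 (L): throw ball4 h=8 -> lands@28:L; in-air after throw: [b5@21:R b3@22:L b1@24:L b2@25:R b4@28:L]
Ball 4: thrown@4 h=8 -> first land @12; rethrown@12 h=8 -> second land @20

Answer: 12 20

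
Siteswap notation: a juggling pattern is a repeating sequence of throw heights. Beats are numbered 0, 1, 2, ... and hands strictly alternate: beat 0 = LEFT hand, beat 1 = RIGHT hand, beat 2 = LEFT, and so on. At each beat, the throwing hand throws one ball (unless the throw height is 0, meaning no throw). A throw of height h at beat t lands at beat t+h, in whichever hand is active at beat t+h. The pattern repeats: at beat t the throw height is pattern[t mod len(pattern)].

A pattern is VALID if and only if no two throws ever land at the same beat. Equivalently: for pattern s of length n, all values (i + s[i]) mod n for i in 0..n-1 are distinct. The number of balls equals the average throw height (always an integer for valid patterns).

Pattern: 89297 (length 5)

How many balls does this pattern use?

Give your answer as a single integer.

Pattern = [8, 9, 2, 9, 7], length n = 5
  position 0: throw height = 8, running sum = 8
  position 1: throw height = 9, running sum = 17
  position 2: throw height = 2, running sum = 19
  position 3: throw height = 9, running sum = 28
  position 4: throw height = 7, running sum = 35
Total sum = 35; balls = sum / n = 35 / 5 = 7

Answer: 7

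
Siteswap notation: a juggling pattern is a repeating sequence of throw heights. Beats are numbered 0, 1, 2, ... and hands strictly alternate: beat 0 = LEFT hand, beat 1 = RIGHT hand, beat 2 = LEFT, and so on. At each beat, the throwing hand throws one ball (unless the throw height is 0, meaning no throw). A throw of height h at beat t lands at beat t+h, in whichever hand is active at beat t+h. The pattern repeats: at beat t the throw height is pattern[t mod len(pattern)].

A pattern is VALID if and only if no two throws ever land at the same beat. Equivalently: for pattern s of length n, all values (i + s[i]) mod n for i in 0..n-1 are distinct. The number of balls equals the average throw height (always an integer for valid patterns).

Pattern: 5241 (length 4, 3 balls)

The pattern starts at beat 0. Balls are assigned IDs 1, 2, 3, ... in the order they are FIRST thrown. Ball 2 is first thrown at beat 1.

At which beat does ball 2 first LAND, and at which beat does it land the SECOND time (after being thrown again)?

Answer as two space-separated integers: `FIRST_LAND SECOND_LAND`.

Beat 0 (L): throw ball1 h=5 -> lands@5:R; in-air after throw: [b1@5:R]
Beat 1 (R): throw ball2 h=2 -> lands@3:R; in-air after throw: [b2@3:R b1@5:R]
Beat 2 (L): throw ball3 h=4 -> lands@6:L; in-air after throw: [b2@3:R b1@5:R b3@6:L]
Beat 3 (R): throw ball2 h=1 -> lands@4:L; in-air after throw: [b2@4:L b1@5:R b3@6:L]
Beat 4 (L): throw ball2 h=5 -> lands@9:R; in-air after throw: [b1@5:R b3@6:L b2@9:R]
Ball 2: thrown@1 h=2 -> first land @3; rethrown@3 h=1 -> second land @4

Answer: 3 4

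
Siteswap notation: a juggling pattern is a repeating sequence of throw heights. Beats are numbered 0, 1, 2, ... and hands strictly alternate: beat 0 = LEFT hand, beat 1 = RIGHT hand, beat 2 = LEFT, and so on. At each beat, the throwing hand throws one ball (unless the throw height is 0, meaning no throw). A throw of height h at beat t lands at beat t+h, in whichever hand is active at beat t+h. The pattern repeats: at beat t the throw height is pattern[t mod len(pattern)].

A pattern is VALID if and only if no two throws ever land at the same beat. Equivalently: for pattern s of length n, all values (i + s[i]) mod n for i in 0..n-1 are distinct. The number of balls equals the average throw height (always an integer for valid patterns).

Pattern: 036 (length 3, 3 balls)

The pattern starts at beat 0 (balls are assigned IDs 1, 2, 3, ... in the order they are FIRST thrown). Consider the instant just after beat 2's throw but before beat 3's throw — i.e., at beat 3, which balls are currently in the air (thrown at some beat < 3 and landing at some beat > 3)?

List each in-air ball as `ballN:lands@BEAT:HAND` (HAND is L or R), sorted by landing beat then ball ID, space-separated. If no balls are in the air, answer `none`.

Beat 1 (R): throw ball1 h=3 -> lands@4:L; in-air after throw: [b1@4:L]
Beat 2 (L): throw ball2 h=6 -> lands@8:L; in-air after throw: [b1@4:L b2@8:L]

Answer: ball1:lands@4:L ball2:lands@8:L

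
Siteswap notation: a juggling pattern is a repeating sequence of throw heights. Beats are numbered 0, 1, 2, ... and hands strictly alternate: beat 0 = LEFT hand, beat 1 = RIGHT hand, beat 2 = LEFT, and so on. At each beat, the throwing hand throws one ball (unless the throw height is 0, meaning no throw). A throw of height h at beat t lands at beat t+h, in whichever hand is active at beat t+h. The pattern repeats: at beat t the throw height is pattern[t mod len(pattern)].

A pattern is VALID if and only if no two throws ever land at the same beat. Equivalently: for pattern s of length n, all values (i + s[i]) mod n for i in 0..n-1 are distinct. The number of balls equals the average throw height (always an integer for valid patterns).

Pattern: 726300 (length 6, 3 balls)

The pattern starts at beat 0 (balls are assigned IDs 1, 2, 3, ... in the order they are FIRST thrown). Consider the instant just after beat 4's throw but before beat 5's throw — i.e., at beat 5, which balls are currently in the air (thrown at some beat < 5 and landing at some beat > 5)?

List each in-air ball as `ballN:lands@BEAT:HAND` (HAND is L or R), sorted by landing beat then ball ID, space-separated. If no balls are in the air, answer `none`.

Answer: ball2:lands@6:L ball1:lands@7:R ball3:lands@8:L

Derivation:
Beat 0 (L): throw ball1 h=7 -> lands@7:R; in-air after throw: [b1@7:R]
Beat 1 (R): throw ball2 h=2 -> lands@3:R; in-air after throw: [b2@3:R b1@7:R]
Beat 2 (L): throw ball3 h=6 -> lands@8:L; in-air after throw: [b2@3:R b1@7:R b3@8:L]
Beat 3 (R): throw ball2 h=3 -> lands@6:L; in-air after throw: [b2@6:L b1@7:R b3@8:L]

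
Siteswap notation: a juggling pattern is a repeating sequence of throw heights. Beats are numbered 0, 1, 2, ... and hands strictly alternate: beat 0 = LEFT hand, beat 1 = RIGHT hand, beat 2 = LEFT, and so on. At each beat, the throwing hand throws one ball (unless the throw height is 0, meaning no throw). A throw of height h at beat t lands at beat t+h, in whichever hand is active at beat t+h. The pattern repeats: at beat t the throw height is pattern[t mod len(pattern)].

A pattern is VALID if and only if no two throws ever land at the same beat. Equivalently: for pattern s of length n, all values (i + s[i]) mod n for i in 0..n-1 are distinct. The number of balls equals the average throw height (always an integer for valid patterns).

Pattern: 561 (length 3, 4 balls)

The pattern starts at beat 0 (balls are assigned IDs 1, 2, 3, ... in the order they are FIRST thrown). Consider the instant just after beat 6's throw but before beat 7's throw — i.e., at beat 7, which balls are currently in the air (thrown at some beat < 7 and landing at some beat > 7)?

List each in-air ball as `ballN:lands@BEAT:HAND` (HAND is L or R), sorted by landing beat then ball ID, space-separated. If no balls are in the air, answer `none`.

Answer: ball3:lands@8:L ball4:lands@10:L ball1:lands@11:R

Derivation:
Beat 0 (L): throw ball1 h=5 -> lands@5:R; in-air after throw: [b1@5:R]
Beat 1 (R): throw ball2 h=6 -> lands@7:R; in-air after throw: [b1@5:R b2@7:R]
Beat 2 (L): throw ball3 h=1 -> lands@3:R; in-air after throw: [b3@3:R b1@5:R b2@7:R]
Beat 3 (R): throw ball3 h=5 -> lands@8:L; in-air after throw: [b1@5:R b2@7:R b3@8:L]
Beat 4 (L): throw ball4 h=6 -> lands@10:L; in-air after throw: [b1@5:R b2@7:R b3@8:L b4@10:L]
Beat 5 (R): throw ball1 h=1 -> lands@6:L; in-air after throw: [b1@6:L b2@7:R b3@8:L b4@10:L]
Beat 6 (L): throw ball1 h=5 -> lands@11:R; in-air after throw: [b2@7:R b3@8:L b4@10:L b1@11:R]
Beat 7 (R): throw ball2 h=6 -> lands@13:R; in-air after throw: [b3@8:L b4@10:L b1@11:R b2@13:R]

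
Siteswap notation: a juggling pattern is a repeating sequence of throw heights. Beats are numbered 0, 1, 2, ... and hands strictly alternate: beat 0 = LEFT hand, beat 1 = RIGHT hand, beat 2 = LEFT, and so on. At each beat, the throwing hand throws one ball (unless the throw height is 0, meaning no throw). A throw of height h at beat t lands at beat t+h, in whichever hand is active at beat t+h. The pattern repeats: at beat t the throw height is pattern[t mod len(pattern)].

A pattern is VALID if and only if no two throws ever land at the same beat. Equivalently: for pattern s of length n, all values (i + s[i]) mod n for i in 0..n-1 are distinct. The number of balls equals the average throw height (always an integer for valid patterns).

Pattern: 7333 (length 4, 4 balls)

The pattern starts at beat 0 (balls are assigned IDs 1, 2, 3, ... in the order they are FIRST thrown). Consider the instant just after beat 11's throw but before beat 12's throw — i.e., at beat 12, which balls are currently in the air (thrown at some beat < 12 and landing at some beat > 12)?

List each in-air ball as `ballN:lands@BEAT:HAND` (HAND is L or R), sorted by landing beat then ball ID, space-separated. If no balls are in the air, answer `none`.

Answer: ball1:lands@13:R ball2:lands@14:L ball3:lands@15:R

Derivation:
Beat 0 (L): throw ball1 h=7 -> lands@7:R; in-air after throw: [b1@7:R]
Beat 1 (R): throw ball2 h=3 -> lands@4:L; in-air after throw: [b2@4:L b1@7:R]
Beat 2 (L): throw ball3 h=3 -> lands@5:R; in-air after throw: [b2@4:L b3@5:R b1@7:R]
Beat 3 (R): throw ball4 h=3 -> lands@6:L; in-air after throw: [b2@4:L b3@5:R b4@6:L b1@7:R]
Beat 4 (L): throw ball2 h=7 -> lands@11:R; in-air after throw: [b3@5:R b4@6:L b1@7:R b2@11:R]
Beat 5 (R): throw ball3 h=3 -> lands@8:L; in-air after throw: [b4@6:L b1@7:R b3@8:L b2@11:R]
Beat 6 (L): throw ball4 h=3 -> lands@9:R; in-air after throw: [b1@7:R b3@8:L b4@9:R b2@11:R]
Beat 7 (R): throw ball1 h=3 -> lands@10:L; in-air after throw: [b3@8:L b4@9:R b1@10:L b2@11:R]
Beat 8 (L): throw ball3 h=7 -> lands@15:R; in-air after throw: [b4@9:R b1@10:L b2@11:R b3@15:R]
Beat 9 (R): throw ball4 h=3 -> lands@12:L; in-air after throw: [b1@10:L b2@11:R b4@12:L b3@15:R]
Beat 10 (L): throw ball1 h=3 -> lands@13:R; in-air after throw: [b2@11:R b4@12:L b1@13:R b3@15:R]
Beat 11 (R): throw ball2 h=3 -> lands@14:L; in-air after throw: [b4@12:L b1@13:R b2@14:L b3@15:R]
Beat 12 (L): throw ball4 h=7 -> lands@19:R; in-air after throw: [b1@13:R b2@14:L b3@15:R b4@19:R]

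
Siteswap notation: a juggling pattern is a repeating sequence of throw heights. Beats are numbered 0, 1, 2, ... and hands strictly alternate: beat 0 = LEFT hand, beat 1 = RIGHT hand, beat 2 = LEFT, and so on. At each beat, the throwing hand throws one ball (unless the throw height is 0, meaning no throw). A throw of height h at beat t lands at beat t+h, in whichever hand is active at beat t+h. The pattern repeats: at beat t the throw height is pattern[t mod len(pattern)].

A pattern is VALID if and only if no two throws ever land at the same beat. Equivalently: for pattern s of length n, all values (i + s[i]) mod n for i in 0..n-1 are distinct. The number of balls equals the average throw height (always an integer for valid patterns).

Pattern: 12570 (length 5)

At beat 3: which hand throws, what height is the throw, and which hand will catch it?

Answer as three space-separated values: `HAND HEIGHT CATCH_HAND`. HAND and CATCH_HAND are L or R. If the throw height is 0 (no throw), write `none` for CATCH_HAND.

Answer: R 7 L

Derivation:
Beat 3: 3 mod 2 = 1, so hand = R
Throw height = pattern[3 mod 5] = pattern[3] = 7
Lands at beat 3+7=10, 10 mod 2 = 0, so catch hand = L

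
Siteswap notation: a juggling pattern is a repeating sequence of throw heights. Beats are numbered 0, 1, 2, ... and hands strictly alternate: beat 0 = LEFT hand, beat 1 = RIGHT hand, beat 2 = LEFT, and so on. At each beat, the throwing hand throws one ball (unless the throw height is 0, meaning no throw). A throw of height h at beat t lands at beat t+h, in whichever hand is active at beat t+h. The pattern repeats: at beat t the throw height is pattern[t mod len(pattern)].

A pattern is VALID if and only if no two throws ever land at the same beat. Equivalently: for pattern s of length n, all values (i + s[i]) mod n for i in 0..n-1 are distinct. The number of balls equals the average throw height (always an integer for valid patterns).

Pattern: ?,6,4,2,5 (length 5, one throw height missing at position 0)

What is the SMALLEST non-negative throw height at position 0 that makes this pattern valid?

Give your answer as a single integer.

i=0: s[i]=? (unknown)
i=1: (1 + 6) mod 5 = 2
i=2: (2 + 4) mod 5 = 1
i=3: (3 + 2) mod 5 = 0
i=4: (4 + 5) mod 5 = 4
Known residues: [0, 1, 2, 4]; need a permutation of 0..4, so missing residue r = 3
Need (0 + s) mod 5 = 3; smallest s = (3 - 0) mod 5 = 3

Answer: 3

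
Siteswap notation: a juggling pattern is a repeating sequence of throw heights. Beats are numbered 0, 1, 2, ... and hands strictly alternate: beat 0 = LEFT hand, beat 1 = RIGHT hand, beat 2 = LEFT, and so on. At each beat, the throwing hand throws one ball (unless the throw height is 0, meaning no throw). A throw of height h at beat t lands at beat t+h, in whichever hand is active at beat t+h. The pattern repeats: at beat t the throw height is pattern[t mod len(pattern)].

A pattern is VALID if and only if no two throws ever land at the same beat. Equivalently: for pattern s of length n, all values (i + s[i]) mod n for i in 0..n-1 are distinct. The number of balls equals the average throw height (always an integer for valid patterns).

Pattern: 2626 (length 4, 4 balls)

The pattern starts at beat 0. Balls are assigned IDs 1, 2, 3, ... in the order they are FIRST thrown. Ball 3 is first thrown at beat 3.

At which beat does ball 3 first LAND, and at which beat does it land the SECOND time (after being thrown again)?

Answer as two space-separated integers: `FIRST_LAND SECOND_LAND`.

Beat 0 (L): throw ball1 h=2 -> lands@2:L; in-air after throw: [b1@2:L]
Beat 1 (R): throw ball2 h=6 -> lands@7:R; in-air after throw: [b1@2:L b2@7:R]
Beat 2 (L): throw ball1 h=2 -> lands@4:L; in-air after throw: [b1@4:L b2@7:R]
Beat 3 (R): throw ball3 h=6 -> lands@9:R; in-air after throw: [b1@4:L b2@7:R b3@9:R]
Beat 4 (L): throw ball1 h=2 -> lands@6:L; in-air after throw: [b1@6:L b2@7:R b3@9:R]
Beat 5 (R): throw ball4 h=6 -> lands@11:R; in-air after throw: [b1@6:L b2@7:R b3@9:R b4@11:R]
Beat 6 (L): throw ball1 h=2 -> lands@8:L; in-air after throw: [b2@7:R b1@8:L b3@9:R b4@11:R]
Beat 7 (R): throw ball2 h=6 -> lands@13:R; in-air after throw: [b1@8:L b3@9:R b4@11:R b2@13:R]
Beat 8 (L): throw ball1 h=2 -> lands@10:L; in-air after throw: [b3@9:R b1@10:L b4@11:R b2@13:R]
Beat 9 (R): throw ball3 h=6 -> lands@15:R; in-air after throw: [b1@10:L b4@11:R b2@13:R b3@15:R]
Beat 10 (L): throw ball1 h=2 -> lands@12:L; in-air after throw: [b4@11:R b1@12:L b2@13:R b3@15:R]
Beat 11 (R): throw ball4 h=6 -> lands@17:R; in-air after throw: [b1@12:L b2@13:R b3@15:R b4@17:R]
Beat 12 (L): throw ball1 h=2 -> lands@14:L; in-air after throw: [b2@13:R b1@14:L b3@15:R b4@17:R]
Beat 13 (R): throw ball2 h=6 -> lands@19:R; in-air after throw: [b1@14:L b3@15:R b4@17:R b2@19:R]
Ball 3: thrown@3 h=6 -> first land @9; rethrown@9 h=6 -> second land @15

Answer: 9 15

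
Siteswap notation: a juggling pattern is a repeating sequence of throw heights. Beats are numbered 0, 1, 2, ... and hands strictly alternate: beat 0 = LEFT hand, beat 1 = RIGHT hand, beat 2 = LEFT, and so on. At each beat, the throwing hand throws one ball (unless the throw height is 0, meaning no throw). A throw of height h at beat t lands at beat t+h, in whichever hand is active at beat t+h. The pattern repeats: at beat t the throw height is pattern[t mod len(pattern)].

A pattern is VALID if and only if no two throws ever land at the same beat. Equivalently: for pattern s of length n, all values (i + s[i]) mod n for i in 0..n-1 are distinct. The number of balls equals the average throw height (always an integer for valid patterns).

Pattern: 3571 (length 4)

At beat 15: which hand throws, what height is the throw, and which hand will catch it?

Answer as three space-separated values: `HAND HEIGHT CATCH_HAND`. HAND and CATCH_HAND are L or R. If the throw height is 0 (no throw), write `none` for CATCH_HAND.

Answer: R 1 L

Derivation:
Beat 15: 15 mod 2 = 1, so hand = R
Throw height = pattern[15 mod 4] = pattern[3] = 1
Lands at beat 15+1=16, 16 mod 2 = 0, so catch hand = L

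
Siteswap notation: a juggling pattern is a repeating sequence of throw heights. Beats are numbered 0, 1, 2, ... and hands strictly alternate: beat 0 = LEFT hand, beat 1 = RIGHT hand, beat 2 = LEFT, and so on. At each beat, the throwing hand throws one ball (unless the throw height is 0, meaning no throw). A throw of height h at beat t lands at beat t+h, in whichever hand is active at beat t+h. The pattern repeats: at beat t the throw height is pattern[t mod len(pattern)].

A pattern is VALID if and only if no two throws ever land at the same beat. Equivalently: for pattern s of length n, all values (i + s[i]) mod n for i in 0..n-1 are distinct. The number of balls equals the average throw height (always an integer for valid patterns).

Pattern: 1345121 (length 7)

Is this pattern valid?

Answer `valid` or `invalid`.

Answer: invalid

Derivation:
i=0: (i + s[i]) mod n = (0 + 1) mod 7 = 1
i=1: (i + s[i]) mod n = (1 + 3) mod 7 = 4
i=2: (i + s[i]) mod n = (2 + 4) mod 7 = 6
i=3: (i + s[i]) mod n = (3 + 5) mod 7 = 1
i=4: (i + s[i]) mod n = (4 + 1) mod 7 = 5
i=5: (i + s[i]) mod n = (5 + 2) mod 7 = 0
i=6: (i + s[i]) mod n = (6 + 1) mod 7 = 0
Residues: [1, 4, 6, 1, 5, 0, 0], distinct: False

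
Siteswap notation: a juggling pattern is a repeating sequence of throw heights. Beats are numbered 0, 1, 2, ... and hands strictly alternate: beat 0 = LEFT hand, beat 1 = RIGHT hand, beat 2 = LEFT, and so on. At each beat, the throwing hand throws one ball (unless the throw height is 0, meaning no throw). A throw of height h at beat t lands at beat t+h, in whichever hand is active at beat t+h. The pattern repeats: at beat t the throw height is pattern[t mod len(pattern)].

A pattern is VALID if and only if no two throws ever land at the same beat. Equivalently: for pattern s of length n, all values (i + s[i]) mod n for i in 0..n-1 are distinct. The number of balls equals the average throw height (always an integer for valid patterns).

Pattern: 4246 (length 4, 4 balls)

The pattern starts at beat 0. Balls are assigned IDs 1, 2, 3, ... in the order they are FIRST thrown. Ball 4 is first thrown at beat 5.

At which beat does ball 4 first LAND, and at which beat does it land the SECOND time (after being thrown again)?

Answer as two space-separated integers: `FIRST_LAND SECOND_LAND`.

Beat 0 (L): throw ball1 h=4 -> lands@4:L; in-air after throw: [b1@4:L]
Beat 1 (R): throw ball2 h=2 -> lands@3:R; in-air after throw: [b2@3:R b1@4:L]
Beat 2 (L): throw ball3 h=4 -> lands@6:L; in-air after throw: [b2@3:R b1@4:L b3@6:L]
Beat 3 (R): throw ball2 h=6 -> lands@9:R; in-air after throw: [b1@4:L b3@6:L b2@9:R]
Beat 4 (L): throw ball1 h=4 -> lands@8:L; in-air after throw: [b3@6:L b1@8:L b2@9:R]
Beat 5 (R): throw ball4 h=2 -> lands@7:R; in-air after throw: [b3@6:L b4@7:R b1@8:L b2@9:R]
Beat 6 (L): throw ball3 h=4 -> lands@10:L; in-air after throw: [b4@7:R b1@8:L b2@9:R b3@10:L]
Beat 7 (R): throw ball4 h=6 -> lands@13:R; in-air after throw: [b1@8:L b2@9:R b3@10:L b4@13:R]
Beat 8 (L): throw ball1 h=4 -> lands@12:L; in-air after throw: [b2@9:R b3@10:L b1@12:L b4@13:R]
Beat 9 (R): throw ball2 h=2 -> lands@11:R; in-air after throw: [b3@10:L b2@11:R b1@12:L b4@13:R]
Beat 10 (L): throw ball3 h=4 -> lands@14:L; in-air after throw: [b2@11:R b1@12:L b4@13:R b3@14:L]
Beat 11 (R): throw ball2 h=6 -> lands@17:R; in-air after throw: [b1@12:L b4@13:R b3@14:L b2@17:R]
Beat 12 (L): throw ball1 h=4 -> lands@16:L; in-air after throw: [b4@13:R b3@14:L b1@16:L b2@17:R]
Beat 13 (R): throw ball4 h=2 -> lands@15:R; in-air after throw: [b3@14:L b4@15:R b1@16:L b2@17:R]
Ball 4: thrown@5 h=2 -> first land @7; rethrown@7 h=6 -> second land @13

Answer: 7 13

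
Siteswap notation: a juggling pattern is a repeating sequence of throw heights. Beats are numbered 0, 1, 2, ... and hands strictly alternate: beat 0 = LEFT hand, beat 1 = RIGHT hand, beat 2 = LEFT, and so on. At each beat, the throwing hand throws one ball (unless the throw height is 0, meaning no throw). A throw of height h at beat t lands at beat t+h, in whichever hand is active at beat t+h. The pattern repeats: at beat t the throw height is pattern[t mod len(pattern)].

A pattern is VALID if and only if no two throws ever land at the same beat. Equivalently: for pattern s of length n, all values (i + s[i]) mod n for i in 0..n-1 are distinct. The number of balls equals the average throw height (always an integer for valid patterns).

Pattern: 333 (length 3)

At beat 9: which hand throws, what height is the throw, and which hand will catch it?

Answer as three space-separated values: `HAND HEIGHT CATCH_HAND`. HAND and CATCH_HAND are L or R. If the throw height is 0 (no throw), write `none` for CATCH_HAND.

Beat 9: 9 mod 2 = 1, so hand = R
Throw height = pattern[9 mod 3] = pattern[0] = 3
Lands at beat 9+3=12, 12 mod 2 = 0, so catch hand = L

Answer: R 3 L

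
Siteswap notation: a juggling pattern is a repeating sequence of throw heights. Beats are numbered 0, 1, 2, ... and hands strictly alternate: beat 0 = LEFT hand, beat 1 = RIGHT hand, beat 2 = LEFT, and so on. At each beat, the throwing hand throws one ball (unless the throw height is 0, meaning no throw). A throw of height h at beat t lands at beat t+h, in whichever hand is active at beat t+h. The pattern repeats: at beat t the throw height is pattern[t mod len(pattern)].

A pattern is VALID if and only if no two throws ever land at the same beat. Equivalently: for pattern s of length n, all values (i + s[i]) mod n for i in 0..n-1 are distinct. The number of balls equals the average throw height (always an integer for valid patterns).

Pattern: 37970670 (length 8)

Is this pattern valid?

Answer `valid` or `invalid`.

Answer: invalid

Derivation:
i=0: (i + s[i]) mod n = (0 + 3) mod 8 = 3
i=1: (i + s[i]) mod n = (1 + 7) mod 8 = 0
i=2: (i + s[i]) mod n = (2 + 9) mod 8 = 3
i=3: (i + s[i]) mod n = (3 + 7) mod 8 = 2
i=4: (i + s[i]) mod n = (4 + 0) mod 8 = 4
i=5: (i + s[i]) mod n = (5 + 6) mod 8 = 3
i=6: (i + s[i]) mod n = (6 + 7) mod 8 = 5
i=7: (i + s[i]) mod n = (7 + 0) mod 8 = 7
Residues: [3, 0, 3, 2, 4, 3, 5, 7], distinct: False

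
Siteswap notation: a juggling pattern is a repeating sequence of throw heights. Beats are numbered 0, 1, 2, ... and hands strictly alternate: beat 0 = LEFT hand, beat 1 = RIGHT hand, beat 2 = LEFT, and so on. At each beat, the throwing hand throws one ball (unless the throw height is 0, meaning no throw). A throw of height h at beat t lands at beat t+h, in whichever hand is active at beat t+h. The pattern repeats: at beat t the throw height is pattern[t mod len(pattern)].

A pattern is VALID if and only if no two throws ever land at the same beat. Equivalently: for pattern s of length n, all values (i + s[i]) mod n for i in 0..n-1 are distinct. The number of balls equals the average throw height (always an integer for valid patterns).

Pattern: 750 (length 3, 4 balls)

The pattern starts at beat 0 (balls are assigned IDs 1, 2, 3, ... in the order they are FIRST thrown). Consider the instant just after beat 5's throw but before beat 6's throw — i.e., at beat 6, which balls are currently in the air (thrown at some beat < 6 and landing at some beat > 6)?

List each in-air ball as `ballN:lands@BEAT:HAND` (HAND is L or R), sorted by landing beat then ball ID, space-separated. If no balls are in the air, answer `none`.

Beat 0 (L): throw ball1 h=7 -> lands@7:R; in-air after throw: [b1@7:R]
Beat 1 (R): throw ball2 h=5 -> lands@6:L; in-air after throw: [b2@6:L b1@7:R]
Beat 3 (R): throw ball3 h=7 -> lands@10:L; in-air after throw: [b2@6:L b1@7:R b3@10:L]
Beat 4 (L): throw ball4 h=5 -> lands@9:R; in-air after throw: [b2@6:L b1@7:R b4@9:R b3@10:L]
Beat 6 (L): throw ball2 h=7 -> lands@13:R; in-air after throw: [b1@7:R b4@9:R b3@10:L b2@13:R]

Answer: ball1:lands@7:R ball4:lands@9:R ball3:lands@10:L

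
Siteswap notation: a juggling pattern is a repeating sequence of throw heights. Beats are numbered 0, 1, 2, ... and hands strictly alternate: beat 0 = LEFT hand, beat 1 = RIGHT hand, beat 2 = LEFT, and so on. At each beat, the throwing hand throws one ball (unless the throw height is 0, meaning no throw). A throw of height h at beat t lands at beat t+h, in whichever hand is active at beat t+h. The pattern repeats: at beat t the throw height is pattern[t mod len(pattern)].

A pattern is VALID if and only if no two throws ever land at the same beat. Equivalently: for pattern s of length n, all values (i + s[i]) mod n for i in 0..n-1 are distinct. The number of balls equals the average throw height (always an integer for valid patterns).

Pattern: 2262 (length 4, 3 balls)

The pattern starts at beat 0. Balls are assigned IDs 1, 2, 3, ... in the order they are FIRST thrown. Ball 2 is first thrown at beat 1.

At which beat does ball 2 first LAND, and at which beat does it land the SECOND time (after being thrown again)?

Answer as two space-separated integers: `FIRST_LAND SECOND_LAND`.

Beat 0 (L): throw ball1 h=2 -> lands@2:L; in-air after throw: [b1@2:L]
Beat 1 (R): throw ball2 h=2 -> lands@3:R; in-air after throw: [b1@2:L b2@3:R]
Beat 2 (L): throw ball1 h=6 -> lands@8:L; in-air after throw: [b2@3:R b1@8:L]
Beat 3 (R): throw ball2 h=2 -> lands@5:R; in-air after throw: [b2@5:R b1@8:L]
Beat 4 (L): throw ball3 h=2 -> lands@6:L; in-air after throw: [b2@5:R b3@6:L b1@8:L]
Beat 5 (R): throw ball2 h=2 -> lands@7:R; in-air after throw: [b3@6:L b2@7:R b1@8:L]
Ball 2: thrown@1 h=2 -> first land @3; rethrown@3 h=2 -> second land @5

Answer: 3 5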